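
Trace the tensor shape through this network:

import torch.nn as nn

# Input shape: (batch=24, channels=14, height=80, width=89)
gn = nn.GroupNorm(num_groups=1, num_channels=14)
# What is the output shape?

Input shape: (24, 14, 80, 89)
Output shape: (24, 14, 80, 89)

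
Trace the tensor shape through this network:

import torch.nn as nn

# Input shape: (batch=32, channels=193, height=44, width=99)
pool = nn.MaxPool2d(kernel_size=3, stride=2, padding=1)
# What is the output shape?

Input shape: (32, 193, 44, 99)
Output shape: (32, 193, 22, 50)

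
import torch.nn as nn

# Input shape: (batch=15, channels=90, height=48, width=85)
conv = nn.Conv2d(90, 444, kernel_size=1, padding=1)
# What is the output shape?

Input shape: (15, 90, 48, 85)
Output shape: (15, 444, 50, 87)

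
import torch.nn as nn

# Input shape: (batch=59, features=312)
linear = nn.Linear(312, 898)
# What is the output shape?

Input shape: (59, 312)
Output shape: (59, 898)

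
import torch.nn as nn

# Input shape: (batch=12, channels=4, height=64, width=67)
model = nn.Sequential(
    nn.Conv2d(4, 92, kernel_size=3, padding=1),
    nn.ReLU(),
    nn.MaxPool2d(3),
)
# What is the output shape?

Input shape: (12, 4, 64, 67)
  -> after Conv2d: (12, 92, 64, 67)
  -> after ReLU: (12, 92, 64, 67)
Output shape: (12, 92, 21, 22)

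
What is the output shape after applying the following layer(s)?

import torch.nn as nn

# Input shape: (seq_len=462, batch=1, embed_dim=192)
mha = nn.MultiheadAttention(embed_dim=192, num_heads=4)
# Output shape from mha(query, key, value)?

Input shape: (462, 1, 192)
Output shape: (462, 1, 192)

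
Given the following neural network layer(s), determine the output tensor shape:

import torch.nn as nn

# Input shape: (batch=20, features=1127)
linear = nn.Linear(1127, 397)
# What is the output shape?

Input shape: (20, 1127)
Output shape: (20, 397)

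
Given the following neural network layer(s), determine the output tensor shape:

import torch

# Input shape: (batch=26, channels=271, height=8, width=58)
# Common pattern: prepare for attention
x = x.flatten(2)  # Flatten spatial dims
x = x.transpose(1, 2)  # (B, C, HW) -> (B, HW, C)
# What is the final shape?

Input shape: (26, 271, 8, 58)
  -> after flatten(2): (26, 271, 464)
Output shape: (26, 464, 271)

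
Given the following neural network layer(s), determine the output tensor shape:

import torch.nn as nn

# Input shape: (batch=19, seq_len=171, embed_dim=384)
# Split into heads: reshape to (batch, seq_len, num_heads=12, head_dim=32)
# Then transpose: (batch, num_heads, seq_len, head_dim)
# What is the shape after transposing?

Input shape: (19, 171, 384)
  -> after reshape: (19, 171, 12, 32)
Output shape: (19, 12, 171, 32)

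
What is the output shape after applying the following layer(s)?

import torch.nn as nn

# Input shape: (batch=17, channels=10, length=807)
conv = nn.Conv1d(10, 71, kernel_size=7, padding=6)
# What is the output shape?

Input shape: (17, 10, 807)
Output shape: (17, 71, 813)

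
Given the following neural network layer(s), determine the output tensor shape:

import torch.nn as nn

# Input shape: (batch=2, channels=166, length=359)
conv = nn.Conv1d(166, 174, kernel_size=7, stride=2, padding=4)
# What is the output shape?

Input shape: (2, 166, 359)
Output shape: (2, 174, 181)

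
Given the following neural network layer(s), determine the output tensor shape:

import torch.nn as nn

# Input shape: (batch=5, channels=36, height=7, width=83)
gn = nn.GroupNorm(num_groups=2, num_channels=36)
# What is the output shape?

Input shape: (5, 36, 7, 83)
Output shape: (5, 36, 7, 83)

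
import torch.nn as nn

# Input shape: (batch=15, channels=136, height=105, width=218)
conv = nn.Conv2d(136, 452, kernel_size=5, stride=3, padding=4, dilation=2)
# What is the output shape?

Input shape: (15, 136, 105, 218)
Output shape: (15, 452, 35, 73)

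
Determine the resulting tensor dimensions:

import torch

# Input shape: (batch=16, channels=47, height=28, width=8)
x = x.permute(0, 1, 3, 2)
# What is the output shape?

Input shape: (16, 47, 28, 8)
Output shape: (16, 47, 8, 28)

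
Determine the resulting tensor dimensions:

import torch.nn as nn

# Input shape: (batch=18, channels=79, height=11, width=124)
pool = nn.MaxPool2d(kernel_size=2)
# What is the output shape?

Input shape: (18, 79, 11, 124)
Output shape: (18, 79, 5, 62)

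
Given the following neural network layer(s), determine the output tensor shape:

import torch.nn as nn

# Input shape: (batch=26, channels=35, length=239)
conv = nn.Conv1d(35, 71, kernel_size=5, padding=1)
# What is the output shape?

Input shape: (26, 35, 239)
Output shape: (26, 71, 237)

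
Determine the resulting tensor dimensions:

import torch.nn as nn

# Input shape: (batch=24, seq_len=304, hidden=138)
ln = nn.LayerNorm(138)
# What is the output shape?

Input shape: (24, 304, 138)
Output shape: (24, 304, 138)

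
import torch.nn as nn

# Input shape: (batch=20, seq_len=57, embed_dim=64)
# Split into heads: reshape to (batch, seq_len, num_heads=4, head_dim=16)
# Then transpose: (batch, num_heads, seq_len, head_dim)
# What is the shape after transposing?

Input shape: (20, 57, 64)
  -> after reshape: (20, 57, 4, 16)
Output shape: (20, 4, 57, 16)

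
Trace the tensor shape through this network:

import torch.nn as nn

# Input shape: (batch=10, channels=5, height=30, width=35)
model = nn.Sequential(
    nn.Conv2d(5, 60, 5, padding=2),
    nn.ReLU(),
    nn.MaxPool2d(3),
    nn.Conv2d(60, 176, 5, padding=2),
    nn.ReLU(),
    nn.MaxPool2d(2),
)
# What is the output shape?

Input shape: (10, 5, 30, 35)
  -> after first Conv2d: (10, 60, 30, 35)
  -> after first MaxPool2d: (10, 60, 10, 11)
  -> after second Conv2d: (10, 176, 10, 11)
Output shape: (10, 176, 5, 5)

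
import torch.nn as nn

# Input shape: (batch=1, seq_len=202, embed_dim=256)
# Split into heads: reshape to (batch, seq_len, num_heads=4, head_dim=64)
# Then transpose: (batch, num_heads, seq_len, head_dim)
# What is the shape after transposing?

Input shape: (1, 202, 256)
  -> after reshape: (1, 202, 4, 64)
Output shape: (1, 4, 202, 64)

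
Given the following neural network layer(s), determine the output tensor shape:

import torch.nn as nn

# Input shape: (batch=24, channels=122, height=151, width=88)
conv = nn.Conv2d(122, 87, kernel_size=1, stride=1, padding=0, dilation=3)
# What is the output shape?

Input shape: (24, 122, 151, 88)
Output shape: (24, 87, 151, 88)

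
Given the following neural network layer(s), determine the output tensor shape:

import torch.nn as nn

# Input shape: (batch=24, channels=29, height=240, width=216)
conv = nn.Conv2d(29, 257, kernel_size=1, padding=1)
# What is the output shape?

Input shape: (24, 29, 240, 216)
Output shape: (24, 257, 242, 218)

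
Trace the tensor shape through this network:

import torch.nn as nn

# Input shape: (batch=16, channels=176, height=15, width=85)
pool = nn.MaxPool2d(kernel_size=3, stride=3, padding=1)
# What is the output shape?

Input shape: (16, 176, 15, 85)
Output shape: (16, 176, 5, 29)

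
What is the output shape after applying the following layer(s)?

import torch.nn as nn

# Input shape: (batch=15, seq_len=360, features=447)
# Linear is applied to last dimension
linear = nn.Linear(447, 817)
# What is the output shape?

Input shape: (15, 360, 447)
Output shape: (15, 360, 817)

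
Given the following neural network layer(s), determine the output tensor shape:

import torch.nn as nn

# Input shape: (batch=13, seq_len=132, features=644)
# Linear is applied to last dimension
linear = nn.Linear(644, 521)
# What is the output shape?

Input shape: (13, 132, 644)
Output shape: (13, 132, 521)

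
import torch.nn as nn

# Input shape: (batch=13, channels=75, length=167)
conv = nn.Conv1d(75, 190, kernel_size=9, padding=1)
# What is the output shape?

Input shape: (13, 75, 167)
Output shape: (13, 190, 161)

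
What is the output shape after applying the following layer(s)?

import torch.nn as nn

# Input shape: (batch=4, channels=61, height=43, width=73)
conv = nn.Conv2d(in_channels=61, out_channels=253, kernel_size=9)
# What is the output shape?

Input shape: (4, 61, 43, 73)
Output shape: (4, 253, 35, 65)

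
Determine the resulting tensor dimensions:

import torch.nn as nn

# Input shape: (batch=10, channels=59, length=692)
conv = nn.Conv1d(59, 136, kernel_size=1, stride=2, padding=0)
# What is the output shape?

Input shape: (10, 59, 692)
Output shape: (10, 136, 346)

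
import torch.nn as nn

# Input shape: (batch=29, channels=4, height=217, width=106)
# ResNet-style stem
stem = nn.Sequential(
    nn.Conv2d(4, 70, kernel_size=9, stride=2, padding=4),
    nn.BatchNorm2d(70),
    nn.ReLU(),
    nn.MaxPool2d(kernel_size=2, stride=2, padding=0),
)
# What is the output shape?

Input shape: (29, 4, 217, 106)
  -> after Conv2d 9x9 stride=2: (29, 70, 109, 53)
Output shape: (29, 70, 54, 26)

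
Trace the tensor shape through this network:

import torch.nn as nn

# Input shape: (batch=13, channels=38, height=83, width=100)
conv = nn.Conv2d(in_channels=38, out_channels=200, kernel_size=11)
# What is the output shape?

Input shape: (13, 38, 83, 100)
Output shape: (13, 200, 73, 90)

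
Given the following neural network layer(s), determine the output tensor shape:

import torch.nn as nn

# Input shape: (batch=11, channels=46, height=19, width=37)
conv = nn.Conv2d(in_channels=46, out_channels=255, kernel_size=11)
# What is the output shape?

Input shape: (11, 46, 19, 37)
Output shape: (11, 255, 9, 27)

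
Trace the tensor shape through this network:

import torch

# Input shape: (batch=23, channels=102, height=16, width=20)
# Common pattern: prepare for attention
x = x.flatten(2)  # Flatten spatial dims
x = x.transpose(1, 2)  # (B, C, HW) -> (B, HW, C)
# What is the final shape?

Input shape: (23, 102, 16, 20)
  -> after flatten(2): (23, 102, 320)
Output shape: (23, 320, 102)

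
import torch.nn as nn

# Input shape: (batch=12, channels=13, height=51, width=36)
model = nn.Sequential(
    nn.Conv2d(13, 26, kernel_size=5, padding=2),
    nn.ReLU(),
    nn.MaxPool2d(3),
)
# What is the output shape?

Input shape: (12, 13, 51, 36)
  -> after Conv2d: (12, 26, 51, 36)
  -> after ReLU: (12, 26, 51, 36)
Output shape: (12, 26, 17, 12)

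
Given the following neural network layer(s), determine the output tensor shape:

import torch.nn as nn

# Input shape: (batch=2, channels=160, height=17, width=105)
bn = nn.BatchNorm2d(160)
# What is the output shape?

Input shape: (2, 160, 17, 105)
Output shape: (2, 160, 17, 105)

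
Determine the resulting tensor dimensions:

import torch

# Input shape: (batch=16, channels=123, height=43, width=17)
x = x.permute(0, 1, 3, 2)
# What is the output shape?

Input shape: (16, 123, 43, 17)
Output shape: (16, 123, 17, 43)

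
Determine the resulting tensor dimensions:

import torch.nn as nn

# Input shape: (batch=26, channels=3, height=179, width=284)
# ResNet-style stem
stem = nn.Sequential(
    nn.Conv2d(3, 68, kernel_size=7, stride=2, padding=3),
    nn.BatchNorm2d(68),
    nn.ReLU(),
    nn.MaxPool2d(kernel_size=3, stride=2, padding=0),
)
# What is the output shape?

Input shape: (26, 3, 179, 284)
  -> after Conv2d 7x7 stride=2: (26, 68, 90, 142)
Output shape: (26, 68, 44, 70)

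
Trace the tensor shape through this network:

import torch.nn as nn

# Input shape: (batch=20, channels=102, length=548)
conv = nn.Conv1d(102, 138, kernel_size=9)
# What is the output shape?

Input shape: (20, 102, 548)
Output shape: (20, 138, 540)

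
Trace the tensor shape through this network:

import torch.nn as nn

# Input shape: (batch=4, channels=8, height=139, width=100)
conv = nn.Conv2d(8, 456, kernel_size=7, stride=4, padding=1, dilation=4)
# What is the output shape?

Input shape: (4, 8, 139, 100)
Output shape: (4, 456, 30, 20)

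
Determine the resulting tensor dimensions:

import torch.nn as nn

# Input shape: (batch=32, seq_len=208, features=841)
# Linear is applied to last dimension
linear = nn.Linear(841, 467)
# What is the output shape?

Input shape: (32, 208, 841)
Output shape: (32, 208, 467)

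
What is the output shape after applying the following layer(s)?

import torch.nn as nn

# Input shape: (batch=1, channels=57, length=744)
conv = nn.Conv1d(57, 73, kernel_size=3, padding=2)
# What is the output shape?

Input shape: (1, 57, 744)
Output shape: (1, 73, 746)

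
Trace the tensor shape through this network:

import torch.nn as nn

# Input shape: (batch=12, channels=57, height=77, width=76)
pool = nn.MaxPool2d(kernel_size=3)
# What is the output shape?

Input shape: (12, 57, 77, 76)
Output shape: (12, 57, 25, 25)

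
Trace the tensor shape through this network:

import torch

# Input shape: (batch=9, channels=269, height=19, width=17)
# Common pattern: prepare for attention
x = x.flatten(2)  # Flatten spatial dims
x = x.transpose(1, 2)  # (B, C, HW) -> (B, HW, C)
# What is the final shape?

Input shape: (9, 269, 19, 17)
  -> after flatten(2): (9, 269, 323)
Output shape: (9, 323, 269)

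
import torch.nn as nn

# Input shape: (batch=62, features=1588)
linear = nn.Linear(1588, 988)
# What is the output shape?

Input shape: (62, 1588)
Output shape: (62, 988)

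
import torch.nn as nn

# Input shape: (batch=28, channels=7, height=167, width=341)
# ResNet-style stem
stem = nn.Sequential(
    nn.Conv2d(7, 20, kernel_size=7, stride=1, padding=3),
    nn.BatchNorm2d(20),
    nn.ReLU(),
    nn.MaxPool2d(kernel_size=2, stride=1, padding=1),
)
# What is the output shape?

Input shape: (28, 7, 167, 341)
  -> after Conv2d 7x7 stride=1: (28, 20, 167, 341)
Output shape: (28, 20, 168, 342)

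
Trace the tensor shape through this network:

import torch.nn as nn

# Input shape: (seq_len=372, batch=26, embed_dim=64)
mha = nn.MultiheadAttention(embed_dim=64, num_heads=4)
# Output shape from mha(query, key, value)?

Input shape: (372, 26, 64)
Output shape: (372, 26, 64)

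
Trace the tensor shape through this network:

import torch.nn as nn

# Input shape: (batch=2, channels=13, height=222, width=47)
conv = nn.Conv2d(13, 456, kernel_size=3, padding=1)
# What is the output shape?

Input shape: (2, 13, 222, 47)
Output shape: (2, 456, 222, 47)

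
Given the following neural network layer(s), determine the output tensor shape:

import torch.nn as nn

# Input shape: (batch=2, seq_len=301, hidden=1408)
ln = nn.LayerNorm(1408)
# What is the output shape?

Input shape: (2, 301, 1408)
Output shape: (2, 301, 1408)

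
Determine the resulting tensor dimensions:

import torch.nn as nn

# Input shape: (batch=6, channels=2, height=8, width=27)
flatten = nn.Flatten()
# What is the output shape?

Input shape: (6, 2, 8, 27)
Output shape: (6, 432)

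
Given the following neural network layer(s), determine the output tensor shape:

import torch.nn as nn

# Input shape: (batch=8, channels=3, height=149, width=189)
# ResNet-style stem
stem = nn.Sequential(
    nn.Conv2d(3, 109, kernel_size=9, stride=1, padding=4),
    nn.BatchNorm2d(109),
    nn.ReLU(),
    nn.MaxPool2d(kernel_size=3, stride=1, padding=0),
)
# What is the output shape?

Input shape: (8, 3, 149, 189)
  -> after Conv2d 9x9 stride=1: (8, 109, 149, 189)
Output shape: (8, 109, 147, 187)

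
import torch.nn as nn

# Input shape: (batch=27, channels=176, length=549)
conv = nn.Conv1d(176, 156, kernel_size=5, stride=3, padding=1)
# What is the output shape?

Input shape: (27, 176, 549)
Output shape: (27, 156, 183)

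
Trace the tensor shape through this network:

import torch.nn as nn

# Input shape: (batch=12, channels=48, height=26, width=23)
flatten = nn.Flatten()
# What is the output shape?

Input shape: (12, 48, 26, 23)
Output shape: (12, 28704)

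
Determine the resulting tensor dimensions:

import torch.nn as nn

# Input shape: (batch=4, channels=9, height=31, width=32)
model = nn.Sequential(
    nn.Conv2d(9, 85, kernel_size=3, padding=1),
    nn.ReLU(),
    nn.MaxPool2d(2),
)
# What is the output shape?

Input shape: (4, 9, 31, 32)
  -> after Conv2d: (4, 85, 31, 32)
  -> after ReLU: (4, 85, 31, 32)
Output shape: (4, 85, 15, 16)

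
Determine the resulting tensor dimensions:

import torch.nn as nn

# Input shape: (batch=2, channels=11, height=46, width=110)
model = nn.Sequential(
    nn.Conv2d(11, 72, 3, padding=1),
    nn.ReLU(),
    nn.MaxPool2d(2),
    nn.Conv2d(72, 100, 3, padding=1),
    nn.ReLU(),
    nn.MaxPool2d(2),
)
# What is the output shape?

Input shape: (2, 11, 46, 110)
  -> after first Conv2d: (2, 72, 46, 110)
  -> after first MaxPool2d: (2, 72, 23, 55)
  -> after second Conv2d: (2, 100, 23, 55)
Output shape: (2, 100, 11, 27)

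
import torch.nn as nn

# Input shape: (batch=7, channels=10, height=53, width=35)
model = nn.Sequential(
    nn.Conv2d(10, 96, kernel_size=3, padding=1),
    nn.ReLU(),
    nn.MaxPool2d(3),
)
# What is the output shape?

Input shape: (7, 10, 53, 35)
  -> after Conv2d: (7, 96, 53, 35)
  -> after ReLU: (7, 96, 53, 35)
Output shape: (7, 96, 17, 11)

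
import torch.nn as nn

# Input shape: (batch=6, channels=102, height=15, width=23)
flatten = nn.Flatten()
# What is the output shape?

Input shape: (6, 102, 15, 23)
Output shape: (6, 35190)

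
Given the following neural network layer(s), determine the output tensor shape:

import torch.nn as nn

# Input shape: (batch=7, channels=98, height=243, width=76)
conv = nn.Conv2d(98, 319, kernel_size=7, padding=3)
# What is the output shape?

Input shape: (7, 98, 243, 76)
Output shape: (7, 319, 243, 76)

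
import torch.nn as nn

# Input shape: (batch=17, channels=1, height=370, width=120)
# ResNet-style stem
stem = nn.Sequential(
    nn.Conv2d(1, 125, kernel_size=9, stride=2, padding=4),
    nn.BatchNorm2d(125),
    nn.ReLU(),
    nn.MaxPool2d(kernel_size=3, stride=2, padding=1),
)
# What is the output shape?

Input shape: (17, 1, 370, 120)
  -> after Conv2d 9x9 stride=2: (17, 125, 185, 60)
Output shape: (17, 125, 93, 30)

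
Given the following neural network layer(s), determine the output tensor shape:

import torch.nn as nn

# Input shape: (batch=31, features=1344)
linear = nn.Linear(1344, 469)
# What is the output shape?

Input shape: (31, 1344)
Output shape: (31, 469)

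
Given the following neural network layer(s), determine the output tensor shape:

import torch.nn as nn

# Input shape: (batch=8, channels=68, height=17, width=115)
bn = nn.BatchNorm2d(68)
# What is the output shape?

Input shape: (8, 68, 17, 115)
Output shape: (8, 68, 17, 115)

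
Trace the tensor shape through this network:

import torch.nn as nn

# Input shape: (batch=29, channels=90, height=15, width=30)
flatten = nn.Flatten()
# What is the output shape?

Input shape: (29, 90, 15, 30)
Output shape: (29, 40500)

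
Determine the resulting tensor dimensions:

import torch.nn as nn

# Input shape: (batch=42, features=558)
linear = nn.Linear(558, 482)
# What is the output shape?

Input shape: (42, 558)
Output shape: (42, 482)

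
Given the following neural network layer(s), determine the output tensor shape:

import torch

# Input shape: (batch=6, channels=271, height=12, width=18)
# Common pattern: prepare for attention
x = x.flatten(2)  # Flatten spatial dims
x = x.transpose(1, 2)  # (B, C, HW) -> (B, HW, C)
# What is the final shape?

Input shape: (6, 271, 12, 18)
  -> after flatten(2): (6, 271, 216)
Output shape: (6, 216, 271)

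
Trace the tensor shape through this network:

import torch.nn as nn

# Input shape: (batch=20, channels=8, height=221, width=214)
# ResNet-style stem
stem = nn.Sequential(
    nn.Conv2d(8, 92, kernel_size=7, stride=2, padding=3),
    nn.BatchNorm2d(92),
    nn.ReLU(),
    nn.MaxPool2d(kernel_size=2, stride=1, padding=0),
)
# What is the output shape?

Input shape: (20, 8, 221, 214)
  -> after Conv2d 7x7 stride=2: (20, 92, 111, 107)
Output shape: (20, 92, 110, 106)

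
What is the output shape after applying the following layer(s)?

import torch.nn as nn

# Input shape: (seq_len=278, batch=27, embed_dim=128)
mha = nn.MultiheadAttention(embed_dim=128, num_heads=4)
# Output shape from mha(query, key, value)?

Input shape: (278, 27, 128)
Output shape: (278, 27, 128)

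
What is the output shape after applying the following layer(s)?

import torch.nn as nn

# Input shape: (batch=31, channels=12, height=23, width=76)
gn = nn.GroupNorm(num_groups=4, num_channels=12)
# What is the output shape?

Input shape: (31, 12, 23, 76)
Output shape: (31, 12, 23, 76)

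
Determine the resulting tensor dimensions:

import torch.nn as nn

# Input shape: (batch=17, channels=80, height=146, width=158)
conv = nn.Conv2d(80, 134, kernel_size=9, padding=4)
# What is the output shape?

Input shape: (17, 80, 146, 158)
Output shape: (17, 134, 146, 158)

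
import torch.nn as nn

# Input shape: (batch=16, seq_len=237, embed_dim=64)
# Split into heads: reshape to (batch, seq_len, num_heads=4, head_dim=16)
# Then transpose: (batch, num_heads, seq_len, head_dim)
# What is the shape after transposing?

Input shape: (16, 237, 64)
  -> after reshape: (16, 237, 4, 16)
Output shape: (16, 4, 237, 16)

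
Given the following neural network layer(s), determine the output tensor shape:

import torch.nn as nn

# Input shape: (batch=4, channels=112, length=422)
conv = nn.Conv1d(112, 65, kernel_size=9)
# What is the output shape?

Input shape: (4, 112, 422)
Output shape: (4, 65, 414)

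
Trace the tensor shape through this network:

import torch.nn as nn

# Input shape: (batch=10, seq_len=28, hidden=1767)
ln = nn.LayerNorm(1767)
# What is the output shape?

Input shape: (10, 28, 1767)
Output shape: (10, 28, 1767)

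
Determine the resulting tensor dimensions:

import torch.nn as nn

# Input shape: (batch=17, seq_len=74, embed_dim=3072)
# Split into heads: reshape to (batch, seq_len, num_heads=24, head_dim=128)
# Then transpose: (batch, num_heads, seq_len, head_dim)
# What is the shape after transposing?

Input shape: (17, 74, 3072)
  -> after reshape: (17, 74, 24, 128)
Output shape: (17, 24, 74, 128)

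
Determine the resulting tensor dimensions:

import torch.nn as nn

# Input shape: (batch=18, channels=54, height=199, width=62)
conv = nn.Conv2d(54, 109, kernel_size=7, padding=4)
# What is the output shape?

Input shape: (18, 54, 199, 62)
Output shape: (18, 109, 201, 64)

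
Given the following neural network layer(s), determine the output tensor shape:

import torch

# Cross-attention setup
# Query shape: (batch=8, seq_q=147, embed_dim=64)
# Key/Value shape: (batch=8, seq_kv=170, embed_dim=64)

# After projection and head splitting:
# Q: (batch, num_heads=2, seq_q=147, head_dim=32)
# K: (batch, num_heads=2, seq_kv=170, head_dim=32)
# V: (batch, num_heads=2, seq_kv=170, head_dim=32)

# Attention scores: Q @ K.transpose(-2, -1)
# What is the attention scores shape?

Input shape: (8, 147, 64)
Output shape: (8, 2, 147, 170)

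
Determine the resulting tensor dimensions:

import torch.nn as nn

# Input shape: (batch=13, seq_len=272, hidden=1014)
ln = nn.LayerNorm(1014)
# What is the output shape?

Input shape: (13, 272, 1014)
Output shape: (13, 272, 1014)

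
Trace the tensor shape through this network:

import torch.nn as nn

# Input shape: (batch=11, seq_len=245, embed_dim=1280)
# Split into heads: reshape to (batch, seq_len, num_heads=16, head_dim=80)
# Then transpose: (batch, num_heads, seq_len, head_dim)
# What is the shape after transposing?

Input shape: (11, 245, 1280)
  -> after reshape: (11, 245, 16, 80)
Output shape: (11, 16, 245, 80)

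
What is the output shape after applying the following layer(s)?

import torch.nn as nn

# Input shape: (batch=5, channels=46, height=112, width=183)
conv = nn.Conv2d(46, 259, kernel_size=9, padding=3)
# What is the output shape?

Input shape: (5, 46, 112, 183)
Output shape: (5, 259, 110, 181)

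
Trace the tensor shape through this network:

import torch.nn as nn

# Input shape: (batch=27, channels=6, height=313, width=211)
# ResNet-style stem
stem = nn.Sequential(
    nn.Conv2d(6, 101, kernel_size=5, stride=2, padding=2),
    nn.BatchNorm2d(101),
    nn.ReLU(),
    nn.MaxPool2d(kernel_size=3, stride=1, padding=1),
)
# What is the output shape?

Input shape: (27, 6, 313, 211)
  -> after Conv2d 5x5 stride=2: (27, 101, 157, 106)
Output shape: (27, 101, 157, 106)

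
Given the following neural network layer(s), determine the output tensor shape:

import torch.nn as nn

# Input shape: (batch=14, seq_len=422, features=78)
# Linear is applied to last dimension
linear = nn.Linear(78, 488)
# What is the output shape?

Input shape: (14, 422, 78)
Output shape: (14, 422, 488)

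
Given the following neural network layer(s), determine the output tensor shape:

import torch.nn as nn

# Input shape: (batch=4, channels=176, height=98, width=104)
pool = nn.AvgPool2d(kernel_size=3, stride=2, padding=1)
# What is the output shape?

Input shape: (4, 176, 98, 104)
Output shape: (4, 176, 49, 52)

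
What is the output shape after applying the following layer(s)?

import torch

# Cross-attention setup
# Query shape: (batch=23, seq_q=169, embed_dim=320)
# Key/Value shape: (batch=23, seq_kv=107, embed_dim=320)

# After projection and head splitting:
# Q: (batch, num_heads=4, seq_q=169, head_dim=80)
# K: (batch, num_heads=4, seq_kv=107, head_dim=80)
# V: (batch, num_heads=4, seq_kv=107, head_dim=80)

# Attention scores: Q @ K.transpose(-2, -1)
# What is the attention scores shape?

Input shape: (23, 169, 320)
Output shape: (23, 4, 169, 107)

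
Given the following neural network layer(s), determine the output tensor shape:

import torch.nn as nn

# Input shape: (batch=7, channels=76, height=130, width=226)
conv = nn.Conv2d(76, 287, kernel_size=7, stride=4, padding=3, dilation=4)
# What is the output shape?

Input shape: (7, 76, 130, 226)
Output shape: (7, 287, 28, 52)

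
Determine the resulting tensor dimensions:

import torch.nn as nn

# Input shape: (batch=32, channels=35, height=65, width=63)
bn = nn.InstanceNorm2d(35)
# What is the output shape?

Input shape: (32, 35, 65, 63)
Output shape: (32, 35, 65, 63)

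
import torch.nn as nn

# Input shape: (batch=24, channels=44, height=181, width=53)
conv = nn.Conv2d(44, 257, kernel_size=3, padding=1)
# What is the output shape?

Input shape: (24, 44, 181, 53)
Output shape: (24, 257, 181, 53)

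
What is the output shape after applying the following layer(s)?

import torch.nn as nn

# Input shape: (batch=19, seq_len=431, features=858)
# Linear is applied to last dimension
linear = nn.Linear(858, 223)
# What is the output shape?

Input shape: (19, 431, 858)
Output shape: (19, 431, 223)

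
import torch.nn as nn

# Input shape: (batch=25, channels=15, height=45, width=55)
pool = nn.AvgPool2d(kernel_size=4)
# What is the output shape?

Input shape: (25, 15, 45, 55)
Output shape: (25, 15, 11, 13)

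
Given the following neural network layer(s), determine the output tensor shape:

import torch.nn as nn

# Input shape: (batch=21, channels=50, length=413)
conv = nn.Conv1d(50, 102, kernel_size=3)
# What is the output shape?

Input shape: (21, 50, 413)
Output shape: (21, 102, 411)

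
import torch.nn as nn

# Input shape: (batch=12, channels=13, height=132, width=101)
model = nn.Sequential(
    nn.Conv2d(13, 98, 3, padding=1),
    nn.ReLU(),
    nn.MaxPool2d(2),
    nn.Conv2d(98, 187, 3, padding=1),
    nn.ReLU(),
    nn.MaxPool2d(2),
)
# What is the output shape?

Input shape: (12, 13, 132, 101)
  -> after first Conv2d: (12, 98, 132, 101)
  -> after first MaxPool2d: (12, 98, 66, 50)
  -> after second Conv2d: (12, 187, 66, 50)
Output shape: (12, 187, 33, 25)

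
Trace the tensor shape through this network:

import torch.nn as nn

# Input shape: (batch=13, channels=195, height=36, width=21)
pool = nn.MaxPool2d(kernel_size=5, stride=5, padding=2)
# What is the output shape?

Input shape: (13, 195, 36, 21)
Output shape: (13, 195, 8, 5)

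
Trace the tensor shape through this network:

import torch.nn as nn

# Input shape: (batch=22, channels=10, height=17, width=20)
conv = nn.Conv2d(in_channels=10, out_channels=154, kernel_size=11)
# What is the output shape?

Input shape: (22, 10, 17, 20)
Output shape: (22, 154, 7, 10)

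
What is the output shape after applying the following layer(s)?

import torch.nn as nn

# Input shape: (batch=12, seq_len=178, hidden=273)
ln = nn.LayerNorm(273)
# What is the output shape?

Input shape: (12, 178, 273)
Output shape: (12, 178, 273)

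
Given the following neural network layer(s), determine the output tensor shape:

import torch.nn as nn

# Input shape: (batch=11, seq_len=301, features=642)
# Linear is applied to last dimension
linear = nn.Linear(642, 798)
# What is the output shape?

Input shape: (11, 301, 642)
Output shape: (11, 301, 798)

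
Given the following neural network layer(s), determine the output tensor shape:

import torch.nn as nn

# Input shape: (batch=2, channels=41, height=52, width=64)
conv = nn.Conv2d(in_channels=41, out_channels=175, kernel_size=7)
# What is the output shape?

Input shape: (2, 41, 52, 64)
Output shape: (2, 175, 46, 58)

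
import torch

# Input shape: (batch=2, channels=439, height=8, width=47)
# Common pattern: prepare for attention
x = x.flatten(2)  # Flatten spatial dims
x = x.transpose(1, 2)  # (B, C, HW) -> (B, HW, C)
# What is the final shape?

Input shape: (2, 439, 8, 47)
  -> after flatten(2): (2, 439, 376)
Output shape: (2, 376, 439)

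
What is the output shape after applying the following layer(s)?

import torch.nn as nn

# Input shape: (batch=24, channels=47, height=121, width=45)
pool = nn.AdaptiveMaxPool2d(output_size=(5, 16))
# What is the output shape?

Input shape: (24, 47, 121, 45)
Output shape: (24, 47, 5, 16)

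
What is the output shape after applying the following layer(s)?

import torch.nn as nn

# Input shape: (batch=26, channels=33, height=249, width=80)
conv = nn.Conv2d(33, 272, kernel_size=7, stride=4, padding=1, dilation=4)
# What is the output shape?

Input shape: (26, 33, 249, 80)
Output shape: (26, 272, 57, 15)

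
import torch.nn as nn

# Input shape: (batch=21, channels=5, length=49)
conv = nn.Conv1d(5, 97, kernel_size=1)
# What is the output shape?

Input shape: (21, 5, 49)
Output shape: (21, 97, 49)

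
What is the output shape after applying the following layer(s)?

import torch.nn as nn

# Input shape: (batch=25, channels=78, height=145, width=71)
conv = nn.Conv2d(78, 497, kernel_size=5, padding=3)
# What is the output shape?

Input shape: (25, 78, 145, 71)
Output shape: (25, 497, 147, 73)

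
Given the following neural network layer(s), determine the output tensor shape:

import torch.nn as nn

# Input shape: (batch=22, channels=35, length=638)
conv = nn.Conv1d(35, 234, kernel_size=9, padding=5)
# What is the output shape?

Input shape: (22, 35, 638)
Output shape: (22, 234, 640)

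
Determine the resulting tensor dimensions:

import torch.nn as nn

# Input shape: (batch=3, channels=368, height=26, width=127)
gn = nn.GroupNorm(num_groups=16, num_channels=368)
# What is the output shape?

Input shape: (3, 368, 26, 127)
Output shape: (3, 368, 26, 127)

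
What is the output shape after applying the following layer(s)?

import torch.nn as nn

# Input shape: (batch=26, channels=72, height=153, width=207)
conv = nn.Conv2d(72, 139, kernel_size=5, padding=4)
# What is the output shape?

Input shape: (26, 72, 153, 207)
Output shape: (26, 139, 157, 211)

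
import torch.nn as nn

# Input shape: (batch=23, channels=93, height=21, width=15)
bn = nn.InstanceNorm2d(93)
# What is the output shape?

Input shape: (23, 93, 21, 15)
Output shape: (23, 93, 21, 15)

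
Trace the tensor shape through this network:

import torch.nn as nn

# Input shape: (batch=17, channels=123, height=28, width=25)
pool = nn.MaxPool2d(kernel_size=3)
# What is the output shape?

Input shape: (17, 123, 28, 25)
Output shape: (17, 123, 9, 8)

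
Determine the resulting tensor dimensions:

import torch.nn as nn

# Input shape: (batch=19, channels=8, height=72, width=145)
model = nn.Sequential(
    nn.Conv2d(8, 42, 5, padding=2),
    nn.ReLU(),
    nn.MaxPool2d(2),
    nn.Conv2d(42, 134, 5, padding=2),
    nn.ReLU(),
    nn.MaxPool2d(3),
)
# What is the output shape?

Input shape: (19, 8, 72, 145)
  -> after first Conv2d: (19, 42, 72, 145)
  -> after first MaxPool2d: (19, 42, 36, 72)
  -> after second Conv2d: (19, 134, 36, 72)
Output shape: (19, 134, 12, 24)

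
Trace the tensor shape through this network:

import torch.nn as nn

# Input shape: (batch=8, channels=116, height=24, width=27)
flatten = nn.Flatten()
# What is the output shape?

Input shape: (8, 116, 24, 27)
Output shape: (8, 75168)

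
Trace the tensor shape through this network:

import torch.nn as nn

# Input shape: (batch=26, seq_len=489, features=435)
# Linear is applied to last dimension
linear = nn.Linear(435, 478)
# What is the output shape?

Input shape: (26, 489, 435)
Output shape: (26, 489, 478)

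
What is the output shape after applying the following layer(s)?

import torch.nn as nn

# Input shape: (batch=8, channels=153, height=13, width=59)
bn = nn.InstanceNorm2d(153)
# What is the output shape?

Input shape: (8, 153, 13, 59)
Output shape: (8, 153, 13, 59)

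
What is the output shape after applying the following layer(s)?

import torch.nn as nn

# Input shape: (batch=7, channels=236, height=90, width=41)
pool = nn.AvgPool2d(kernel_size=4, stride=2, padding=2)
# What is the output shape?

Input shape: (7, 236, 90, 41)
Output shape: (7, 236, 46, 21)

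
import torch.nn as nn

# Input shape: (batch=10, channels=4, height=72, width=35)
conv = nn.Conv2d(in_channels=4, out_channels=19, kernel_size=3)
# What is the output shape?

Input shape: (10, 4, 72, 35)
Output shape: (10, 19, 70, 33)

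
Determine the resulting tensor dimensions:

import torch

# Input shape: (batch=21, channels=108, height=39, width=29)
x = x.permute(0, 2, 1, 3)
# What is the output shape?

Input shape: (21, 108, 39, 29)
Output shape: (21, 39, 108, 29)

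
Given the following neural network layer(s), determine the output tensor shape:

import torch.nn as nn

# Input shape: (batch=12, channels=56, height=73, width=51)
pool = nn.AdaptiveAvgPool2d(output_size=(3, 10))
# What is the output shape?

Input shape: (12, 56, 73, 51)
Output shape: (12, 56, 3, 10)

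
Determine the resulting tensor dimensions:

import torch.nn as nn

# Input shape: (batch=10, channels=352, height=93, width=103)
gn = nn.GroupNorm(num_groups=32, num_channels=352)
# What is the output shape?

Input shape: (10, 352, 93, 103)
Output shape: (10, 352, 93, 103)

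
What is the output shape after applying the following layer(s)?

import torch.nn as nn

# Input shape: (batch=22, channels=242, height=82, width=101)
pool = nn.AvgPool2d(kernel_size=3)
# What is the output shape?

Input shape: (22, 242, 82, 101)
Output shape: (22, 242, 27, 33)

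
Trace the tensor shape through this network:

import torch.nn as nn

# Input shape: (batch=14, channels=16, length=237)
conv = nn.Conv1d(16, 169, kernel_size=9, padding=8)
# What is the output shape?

Input shape: (14, 16, 237)
Output shape: (14, 169, 245)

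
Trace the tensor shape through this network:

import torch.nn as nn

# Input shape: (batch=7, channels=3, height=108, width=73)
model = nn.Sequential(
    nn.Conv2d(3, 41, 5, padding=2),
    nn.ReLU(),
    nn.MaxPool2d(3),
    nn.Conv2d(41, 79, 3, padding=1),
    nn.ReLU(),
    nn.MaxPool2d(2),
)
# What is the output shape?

Input shape: (7, 3, 108, 73)
  -> after first Conv2d: (7, 41, 108, 73)
  -> after first MaxPool2d: (7, 41, 36, 24)
  -> after second Conv2d: (7, 79, 36, 24)
Output shape: (7, 79, 18, 12)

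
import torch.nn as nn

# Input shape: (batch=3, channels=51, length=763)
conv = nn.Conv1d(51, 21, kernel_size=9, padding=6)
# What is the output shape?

Input shape: (3, 51, 763)
Output shape: (3, 21, 767)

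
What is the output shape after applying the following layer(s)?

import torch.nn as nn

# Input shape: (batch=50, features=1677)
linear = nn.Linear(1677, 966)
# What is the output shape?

Input shape: (50, 1677)
Output shape: (50, 966)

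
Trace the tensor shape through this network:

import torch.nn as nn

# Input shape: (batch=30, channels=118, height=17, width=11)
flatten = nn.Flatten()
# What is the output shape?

Input shape: (30, 118, 17, 11)
Output shape: (30, 22066)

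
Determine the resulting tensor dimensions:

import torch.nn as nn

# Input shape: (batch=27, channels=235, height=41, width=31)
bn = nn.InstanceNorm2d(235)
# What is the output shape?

Input shape: (27, 235, 41, 31)
Output shape: (27, 235, 41, 31)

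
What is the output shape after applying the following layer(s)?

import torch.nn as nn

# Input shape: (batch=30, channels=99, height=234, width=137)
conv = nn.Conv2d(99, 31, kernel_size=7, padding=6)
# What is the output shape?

Input shape: (30, 99, 234, 137)
Output shape: (30, 31, 240, 143)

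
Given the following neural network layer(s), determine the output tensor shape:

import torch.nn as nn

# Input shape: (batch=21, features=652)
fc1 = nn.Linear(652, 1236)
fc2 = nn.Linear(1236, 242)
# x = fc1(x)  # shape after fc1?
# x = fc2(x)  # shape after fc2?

Input shape: (21, 652)
  -> after fc1: (21, 1236)
Output shape: (21, 242)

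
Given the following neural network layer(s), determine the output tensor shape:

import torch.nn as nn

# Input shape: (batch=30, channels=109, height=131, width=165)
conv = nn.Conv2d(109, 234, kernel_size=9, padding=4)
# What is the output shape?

Input shape: (30, 109, 131, 165)
Output shape: (30, 234, 131, 165)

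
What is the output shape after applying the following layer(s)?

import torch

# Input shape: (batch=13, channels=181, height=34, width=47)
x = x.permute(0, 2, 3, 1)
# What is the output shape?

Input shape: (13, 181, 34, 47)
Output shape: (13, 34, 47, 181)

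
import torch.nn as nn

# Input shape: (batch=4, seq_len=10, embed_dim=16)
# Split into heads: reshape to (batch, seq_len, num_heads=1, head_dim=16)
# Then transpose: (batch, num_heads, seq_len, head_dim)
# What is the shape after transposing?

Input shape: (4, 10, 16)
  -> after reshape: (4, 10, 1, 16)
Output shape: (4, 1, 10, 16)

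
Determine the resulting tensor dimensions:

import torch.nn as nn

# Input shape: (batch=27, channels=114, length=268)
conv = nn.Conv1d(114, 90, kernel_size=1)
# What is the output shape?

Input shape: (27, 114, 268)
Output shape: (27, 90, 268)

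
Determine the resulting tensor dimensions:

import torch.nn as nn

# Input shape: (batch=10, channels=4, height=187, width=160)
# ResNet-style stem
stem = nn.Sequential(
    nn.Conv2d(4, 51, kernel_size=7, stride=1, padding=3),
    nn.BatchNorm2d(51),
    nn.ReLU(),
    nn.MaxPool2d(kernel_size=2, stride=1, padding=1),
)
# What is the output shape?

Input shape: (10, 4, 187, 160)
  -> after Conv2d 7x7 stride=1: (10, 51, 187, 160)
Output shape: (10, 51, 188, 161)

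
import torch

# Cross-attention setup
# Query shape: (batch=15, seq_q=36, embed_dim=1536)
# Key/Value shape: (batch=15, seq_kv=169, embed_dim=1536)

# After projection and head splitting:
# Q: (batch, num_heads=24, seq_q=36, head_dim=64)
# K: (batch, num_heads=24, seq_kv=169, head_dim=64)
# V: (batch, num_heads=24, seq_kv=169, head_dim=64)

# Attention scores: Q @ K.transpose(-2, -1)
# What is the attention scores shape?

Input shape: (15, 36, 1536)
Output shape: (15, 24, 36, 169)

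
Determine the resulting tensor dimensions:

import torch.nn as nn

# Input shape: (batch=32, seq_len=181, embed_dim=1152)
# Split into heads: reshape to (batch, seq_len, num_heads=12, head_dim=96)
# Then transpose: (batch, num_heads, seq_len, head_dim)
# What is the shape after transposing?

Input shape: (32, 181, 1152)
  -> after reshape: (32, 181, 12, 96)
Output shape: (32, 12, 181, 96)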